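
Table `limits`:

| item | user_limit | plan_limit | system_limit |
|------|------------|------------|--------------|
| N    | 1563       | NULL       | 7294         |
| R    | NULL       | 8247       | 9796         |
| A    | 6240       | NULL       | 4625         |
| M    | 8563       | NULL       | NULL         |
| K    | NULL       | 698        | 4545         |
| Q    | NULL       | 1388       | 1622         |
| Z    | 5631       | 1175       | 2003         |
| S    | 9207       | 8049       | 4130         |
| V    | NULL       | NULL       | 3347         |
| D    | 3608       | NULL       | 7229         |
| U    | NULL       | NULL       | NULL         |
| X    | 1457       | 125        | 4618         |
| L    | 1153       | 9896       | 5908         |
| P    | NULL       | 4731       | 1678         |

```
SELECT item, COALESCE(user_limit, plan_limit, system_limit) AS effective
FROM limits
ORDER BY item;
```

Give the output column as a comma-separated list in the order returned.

item=A: user_limit=6240 → 6240
item=D: user_limit=3608 → 3608
item=K: user_limit=NULL, plan_limit=698 → 698
item=L: user_limit=1153 → 1153
item=M: user_limit=8563 → 8563
item=N: user_limit=1563 → 1563
item=P: user_limit=NULL, plan_limit=4731 → 4731
item=Q: user_limit=NULL, plan_limit=1388 → 1388
item=R: user_limit=NULL, plan_limit=8247 → 8247
item=S: user_limit=9207 → 9207
item=U: user_limit=NULL, plan_limit=NULL, system_limit=NULL (all NULL) → NULL
item=V: user_limit=NULL, plan_limit=NULL, system_limit=3347 → 3347
item=X: user_limit=1457 → 1457
item=Z: user_limit=5631 → 5631

6240, 3608, 698, 1153, 8563, 1563, 4731, 1388, 8247, 9207, NULL, 3347, 1457, 5631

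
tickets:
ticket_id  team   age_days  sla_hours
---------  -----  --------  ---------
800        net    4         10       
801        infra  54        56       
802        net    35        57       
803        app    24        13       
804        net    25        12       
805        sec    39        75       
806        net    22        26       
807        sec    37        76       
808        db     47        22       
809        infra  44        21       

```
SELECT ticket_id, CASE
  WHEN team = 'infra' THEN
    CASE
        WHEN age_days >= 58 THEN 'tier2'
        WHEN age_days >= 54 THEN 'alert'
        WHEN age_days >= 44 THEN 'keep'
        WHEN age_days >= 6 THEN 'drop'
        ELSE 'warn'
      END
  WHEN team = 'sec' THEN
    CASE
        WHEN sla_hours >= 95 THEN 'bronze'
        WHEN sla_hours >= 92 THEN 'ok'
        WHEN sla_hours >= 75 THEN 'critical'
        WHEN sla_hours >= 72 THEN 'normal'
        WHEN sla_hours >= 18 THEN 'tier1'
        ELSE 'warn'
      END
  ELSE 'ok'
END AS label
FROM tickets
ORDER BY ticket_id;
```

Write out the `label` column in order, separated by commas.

ticket_id=800: team='net' → outer ELSE → ok
ticket_id=801: team='infra' → inner[age_days >= 54] → alert
ticket_id=802: team='net' → outer ELSE → ok
ticket_id=803: team='app' → outer ELSE → ok
ticket_id=804: team='net' → outer ELSE → ok
ticket_id=805: team='sec' → inner[sla_hours >= 75] → critical
ticket_id=806: team='net' → outer ELSE → ok
ticket_id=807: team='sec' → inner[sla_hours >= 75] → critical
ticket_id=808: team='db' → outer ELSE → ok
ticket_id=809: team='infra' → inner[age_days >= 44] → keep

ok, alert, ok, ok, ok, critical, ok, critical, ok, keep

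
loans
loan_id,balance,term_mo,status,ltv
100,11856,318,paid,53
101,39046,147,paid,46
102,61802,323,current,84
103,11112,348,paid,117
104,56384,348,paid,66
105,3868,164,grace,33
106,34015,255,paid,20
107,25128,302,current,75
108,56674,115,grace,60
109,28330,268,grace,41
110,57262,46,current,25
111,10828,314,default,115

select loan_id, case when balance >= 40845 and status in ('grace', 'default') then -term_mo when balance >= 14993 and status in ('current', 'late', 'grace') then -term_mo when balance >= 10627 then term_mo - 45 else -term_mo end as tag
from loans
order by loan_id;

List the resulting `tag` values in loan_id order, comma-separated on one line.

loan_id=100: balance >= 10627 → 273
loan_id=101: balance >= 10627 → 102
loan_id=102: balance >= 14993 and status in ('current', 'late', 'grace') → -323
loan_id=103: balance >= 10627 → 303
loan_id=104: balance >= 10627 → 303
loan_id=105: ELSE → -164
loan_id=106: balance >= 10627 → 210
loan_id=107: balance >= 14993 and status in ('current', 'late', 'grace') → -302
loan_id=108: balance >= 40845 and status in ('grace', 'default') → -115
loan_id=109: balance >= 14993 and status in ('current', 'late', 'grace') → -268
loan_id=110: balance >= 14993 and status in ('current', 'late', 'grace') → -46
loan_id=111: balance >= 10627 → 269

273, 102, -323, 303, 303, -164, 210, -302, -115, -268, -46, 269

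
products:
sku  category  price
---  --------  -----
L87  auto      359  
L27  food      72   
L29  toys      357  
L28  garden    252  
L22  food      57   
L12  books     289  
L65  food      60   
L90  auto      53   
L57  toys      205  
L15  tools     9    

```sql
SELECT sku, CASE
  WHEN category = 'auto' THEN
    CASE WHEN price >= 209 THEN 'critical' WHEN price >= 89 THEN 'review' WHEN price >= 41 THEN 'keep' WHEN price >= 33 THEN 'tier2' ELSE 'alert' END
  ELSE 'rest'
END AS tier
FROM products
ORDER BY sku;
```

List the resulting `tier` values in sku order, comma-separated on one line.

sku=L12: category='books' → outer ELSE → rest
sku=L15: category='tools' → outer ELSE → rest
sku=L22: category='food' → outer ELSE → rest
sku=L27: category='food' → outer ELSE → rest
sku=L28: category='garden' → outer ELSE → rest
sku=L29: category='toys' → outer ELSE → rest
sku=L57: category='toys' → outer ELSE → rest
sku=L65: category='food' → outer ELSE → rest
sku=L87: category='auto' → inner[price >= 209] → critical
sku=L90: category='auto' → inner[price >= 41] → keep

rest, rest, rest, rest, rest, rest, rest, rest, critical, keep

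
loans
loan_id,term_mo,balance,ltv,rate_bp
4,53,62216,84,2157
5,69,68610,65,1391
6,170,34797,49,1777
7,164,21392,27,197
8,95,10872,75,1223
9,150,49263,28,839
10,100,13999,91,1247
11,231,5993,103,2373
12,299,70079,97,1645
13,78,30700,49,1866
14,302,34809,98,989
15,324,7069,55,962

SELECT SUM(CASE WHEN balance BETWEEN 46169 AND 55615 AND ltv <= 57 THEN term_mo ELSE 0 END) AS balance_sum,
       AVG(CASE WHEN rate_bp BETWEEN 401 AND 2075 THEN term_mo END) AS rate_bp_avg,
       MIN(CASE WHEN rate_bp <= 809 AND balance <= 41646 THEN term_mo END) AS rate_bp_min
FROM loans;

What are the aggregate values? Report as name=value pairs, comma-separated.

balance_sum=150, rate_bp_avg=176.3333333333, rate_bp_min=164

[balance_sum: balance BETWEEN 46169 AND 55615 AND ltv <= 57]
loan_id=4: ✗
loan_id=5: ✗
loan_id=6: ✗
loan_id=7: ✗
loan_id=8: ✗
loan_id=9: ✓ → 150
loan_id=10: ✗
loan_id=11: ✗
loan_id=12: ✗
loan_id=13: ✗
loan_id=14: ✗
loan_id=15: ✗
balance_sum = 150
—
[rate_bp_avg: rate_bp BETWEEN 401 AND 2075]
loan_id=4: ✗
loan_id=5: ✓ → 69
loan_id=6: ✓ → 170
loan_id=7: ✗
loan_id=8: ✓ → 95
loan_id=9: ✓ → 150
loan_id=10: ✓ → 100
loan_id=11: ✗
loan_id=12: ✓ → 299
loan_id=13: ✓ → 78
loan_id=14: ✓ → 302
loan_id=15: ✓ → 324
rate_bp_avg = (69 + 170 + 95 + 150 + 100 + 299 + 78 + 302 + 324) / 9 = 176.3333333333
—
[rate_bp_min: rate_bp <= 809 AND balance <= 41646]
loan_id=4: ✗
loan_id=5: ✗
loan_id=6: ✗
loan_id=7: ✓ → 164
loan_id=8: ✗
loan_id=9: ✗
loan_id=10: ✗
loan_id=11: ✗
loan_id=12: ✗
loan_id=13: ✗
loan_id=14: ✗
loan_id=15: ✗
rate_bp_min = MIN(164) = 164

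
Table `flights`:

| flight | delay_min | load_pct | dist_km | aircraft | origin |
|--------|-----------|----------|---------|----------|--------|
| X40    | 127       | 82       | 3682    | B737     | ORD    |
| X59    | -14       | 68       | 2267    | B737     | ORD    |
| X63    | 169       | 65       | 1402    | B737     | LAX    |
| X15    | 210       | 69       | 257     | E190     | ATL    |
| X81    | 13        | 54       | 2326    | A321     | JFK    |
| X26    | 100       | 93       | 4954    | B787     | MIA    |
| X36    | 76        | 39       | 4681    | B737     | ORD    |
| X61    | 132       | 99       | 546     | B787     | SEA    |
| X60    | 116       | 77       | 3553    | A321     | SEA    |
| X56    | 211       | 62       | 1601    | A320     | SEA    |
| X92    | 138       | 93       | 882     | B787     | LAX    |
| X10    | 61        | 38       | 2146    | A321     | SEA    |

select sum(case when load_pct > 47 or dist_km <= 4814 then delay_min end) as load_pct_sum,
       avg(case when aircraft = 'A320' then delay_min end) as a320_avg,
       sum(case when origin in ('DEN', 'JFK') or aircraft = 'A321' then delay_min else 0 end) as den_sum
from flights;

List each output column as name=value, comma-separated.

load_pct_sum=1339, a320_avg=211, den_sum=190

[load_pct_sum: load_pct > 47 or dist_km <= 4814]
flight=X40: ✓ → 127
flight=X59: ✓ → -14
flight=X63: ✓ → 169
flight=X15: ✓ → 210
flight=X81: ✓ → 13
flight=X26: ✓ → 100
flight=X36: ✓ → 76
flight=X61: ✓ → 132
flight=X60: ✓ → 116
flight=X56: ✓ → 211
flight=X92: ✓ → 138
flight=X10: ✓ → 61
load_pct_sum = 127 + -14 + 169 + 210 + 13 + 100 + 76 + 132 + 116 + 211 + 138 + 61 = 1339
—
[a320_avg: aircraft = 'A320']
flight=X40: ✗
flight=X59: ✗
flight=X63: ✗
flight=X15: ✗
flight=X81: ✗
flight=X26: ✗
flight=X36: ✗
flight=X61: ✗
flight=X60: ✗
flight=X56: ✓ → 211
flight=X92: ✗
flight=X10: ✗
a320_avg = 211
—
[den_sum: origin in ('DEN', 'JFK') or aircraft = 'A321']
flight=X40: ✗
flight=X59: ✗
flight=X63: ✗
flight=X15: ✗
flight=X81: ✓ → 13
flight=X26: ✗
flight=X36: ✗
flight=X61: ✗
flight=X60: ✓ → 116
flight=X56: ✗
flight=X92: ✗
flight=X10: ✓ → 61
den_sum = 13 + 116 + 61 = 190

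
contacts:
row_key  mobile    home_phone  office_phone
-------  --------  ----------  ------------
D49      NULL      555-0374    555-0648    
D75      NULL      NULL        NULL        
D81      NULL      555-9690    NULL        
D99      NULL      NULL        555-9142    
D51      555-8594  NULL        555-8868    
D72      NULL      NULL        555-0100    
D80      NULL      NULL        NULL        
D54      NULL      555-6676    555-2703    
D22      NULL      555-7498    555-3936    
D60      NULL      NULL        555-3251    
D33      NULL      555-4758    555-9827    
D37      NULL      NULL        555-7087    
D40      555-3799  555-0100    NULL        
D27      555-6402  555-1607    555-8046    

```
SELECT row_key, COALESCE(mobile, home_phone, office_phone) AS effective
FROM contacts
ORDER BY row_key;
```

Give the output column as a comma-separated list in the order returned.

555-7498, 555-6402, 555-4758, 555-7087, 555-3799, 555-0374, 555-8594, 555-6676, 555-3251, 555-0100, NULL, NULL, 555-9690, 555-9142

row_key=D22: mobile=NULL, home_phone=555-7498 → 555-7498
row_key=D27: mobile=555-6402 → 555-6402
row_key=D33: mobile=NULL, home_phone=555-4758 → 555-4758
row_key=D37: mobile=NULL, home_phone=NULL, office_phone=555-7087 → 555-7087
row_key=D40: mobile=555-3799 → 555-3799
row_key=D49: mobile=NULL, home_phone=555-0374 → 555-0374
row_key=D51: mobile=555-8594 → 555-8594
row_key=D54: mobile=NULL, home_phone=555-6676 → 555-6676
row_key=D60: mobile=NULL, home_phone=NULL, office_phone=555-3251 → 555-3251
row_key=D72: mobile=NULL, home_phone=NULL, office_phone=555-0100 → 555-0100
row_key=D75: mobile=NULL, home_phone=NULL, office_phone=NULL (all NULL) → NULL
row_key=D80: mobile=NULL, home_phone=NULL, office_phone=NULL (all NULL) → NULL
row_key=D81: mobile=NULL, home_phone=555-9690 → 555-9690
row_key=D99: mobile=NULL, home_phone=NULL, office_phone=555-9142 → 555-9142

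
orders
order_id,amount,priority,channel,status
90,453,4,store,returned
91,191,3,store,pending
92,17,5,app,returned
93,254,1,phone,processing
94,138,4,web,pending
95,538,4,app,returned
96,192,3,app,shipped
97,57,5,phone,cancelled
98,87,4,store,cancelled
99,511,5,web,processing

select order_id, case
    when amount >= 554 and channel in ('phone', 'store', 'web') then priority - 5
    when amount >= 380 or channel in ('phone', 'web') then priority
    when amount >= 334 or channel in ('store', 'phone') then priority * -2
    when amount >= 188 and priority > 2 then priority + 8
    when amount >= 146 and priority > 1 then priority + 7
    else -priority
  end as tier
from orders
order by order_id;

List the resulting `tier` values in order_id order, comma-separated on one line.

order_id=90: amount >= 380 or channel in ('phone', 'web') → 4
order_id=91: amount >= 334 or channel in ('store', 'phone') → -6
order_id=92: ELSE → -5
order_id=93: amount >= 380 or channel in ('phone', 'web') → 1
order_id=94: amount >= 380 or channel in ('phone', 'web') → 4
order_id=95: amount >= 380 or channel in ('phone', 'web') → 4
order_id=96: amount >= 188 and priority > 2 → 11
order_id=97: amount >= 380 or channel in ('phone', 'web') → 5
order_id=98: amount >= 334 or channel in ('store', 'phone') → -8
order_id=99: amount >= 380 or channel in ('phone', 'web') → 5

4, -6, -5, 1, 4, 4, 11, 5, -8, 5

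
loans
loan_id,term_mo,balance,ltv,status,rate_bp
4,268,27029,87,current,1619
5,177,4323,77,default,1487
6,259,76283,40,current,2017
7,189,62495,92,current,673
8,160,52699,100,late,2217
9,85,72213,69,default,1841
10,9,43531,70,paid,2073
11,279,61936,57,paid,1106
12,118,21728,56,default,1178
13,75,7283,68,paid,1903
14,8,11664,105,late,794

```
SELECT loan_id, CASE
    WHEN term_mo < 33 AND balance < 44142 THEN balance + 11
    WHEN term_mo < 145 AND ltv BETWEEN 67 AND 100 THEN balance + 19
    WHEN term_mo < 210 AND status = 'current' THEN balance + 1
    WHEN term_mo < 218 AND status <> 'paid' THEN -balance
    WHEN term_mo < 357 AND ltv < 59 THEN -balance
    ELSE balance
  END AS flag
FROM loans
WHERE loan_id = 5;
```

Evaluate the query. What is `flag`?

loan_id = 5: term_mo=177, balance=4323, ltv=77, status=default, rate_bp=1487.
term_mo < 33 AND balance < 44142 → false
term_mo < 145 AND ltv BETWEEN 67 AND 100 → false
term_mo < 210 AND status = 'current' → false
term_mo < 218 AND status <> 'paid' → true → -4323

-4323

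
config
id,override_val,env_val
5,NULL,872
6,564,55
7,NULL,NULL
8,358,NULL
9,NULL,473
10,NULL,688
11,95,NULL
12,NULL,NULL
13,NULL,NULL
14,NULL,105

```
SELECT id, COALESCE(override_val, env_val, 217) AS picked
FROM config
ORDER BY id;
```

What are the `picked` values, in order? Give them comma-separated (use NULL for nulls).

872, 564, 217, 358, 473, 688, 95, 217, 217, 105

id=5: override_val=NULL, env_val=872 → 872
id=6: override_val=564 → 564
id=7: override_val=NULL, env_val=NULL, → literal 217 → 217
id=8: override_val=358 → 358
id=9: override_val=NULL, env_val=473 → 473
id=10: override_val=NULL, env_val=688 → 688
id=11: override_val=95 → 95
id=12: override_val=NULL, env_val=NULL, → literal 217 → 217
id=13: override_val=NULL, env_val=NULL, → literal 217 → 217
id=14: override_val=NULL, env_val=105 → 105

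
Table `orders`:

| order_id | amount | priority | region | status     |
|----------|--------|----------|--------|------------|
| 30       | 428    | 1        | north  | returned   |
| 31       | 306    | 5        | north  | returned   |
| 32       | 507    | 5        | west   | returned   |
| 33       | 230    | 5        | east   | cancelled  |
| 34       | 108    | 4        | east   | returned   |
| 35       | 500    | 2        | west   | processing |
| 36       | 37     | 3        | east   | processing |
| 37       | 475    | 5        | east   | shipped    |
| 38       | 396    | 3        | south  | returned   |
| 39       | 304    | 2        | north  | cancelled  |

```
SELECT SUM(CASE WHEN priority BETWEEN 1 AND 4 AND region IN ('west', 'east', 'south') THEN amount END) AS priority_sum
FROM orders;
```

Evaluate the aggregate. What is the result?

1041

order_id=30: ✗
order_id=31: ✗
order_id=32: ✗
order_id=33: ✗
order_id=34: ✓ → 108
order_id=35: ✓ → 500
order_id=36: ✓ → 37
order_id=37: ✗
order_id=38: ✓ → 396
order_id=39: ✗
priority_sum = 108 + 500 + 37 + 396 = 1041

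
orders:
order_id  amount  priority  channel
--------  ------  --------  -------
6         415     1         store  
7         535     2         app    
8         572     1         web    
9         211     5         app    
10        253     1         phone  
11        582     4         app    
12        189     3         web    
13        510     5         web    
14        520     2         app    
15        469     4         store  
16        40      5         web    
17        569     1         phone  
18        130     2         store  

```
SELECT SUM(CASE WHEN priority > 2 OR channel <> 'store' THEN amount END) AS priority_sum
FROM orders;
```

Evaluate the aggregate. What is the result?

order_id=6: ✗
order_id=7: ✓ → 535
order_id=8: ✓ → 572
order_id=9: ✓ → 211
order_id=10: ✓ → 253
order_id=11: ✓ → 582
order_id=12: ✓ → 189
order_id=13: ✓ → 510
order_id=14: ✓ → 520
order_id=15: ✓ → 469
order_id=16: ✓ → 40
order_id=17: ✓ → 569
order_id=18: ✗
priority_sum = 535 + 572 + 211 + 253 + 582 + 189 + 510 + 520 + 469 + 40 + 569 = 4450

4450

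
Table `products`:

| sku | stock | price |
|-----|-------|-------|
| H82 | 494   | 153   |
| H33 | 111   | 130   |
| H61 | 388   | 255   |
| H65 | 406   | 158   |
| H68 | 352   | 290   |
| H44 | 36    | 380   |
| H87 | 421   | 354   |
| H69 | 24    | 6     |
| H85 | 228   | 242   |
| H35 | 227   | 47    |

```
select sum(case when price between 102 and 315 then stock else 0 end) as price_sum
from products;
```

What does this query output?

sku=H82: ✓ → 494
sku=H33: ✓ → 111
sku=H61: ✓ → 388
sku=H65: ✓ → 406
sku=H68: ✓ → 352
sku=H44: ✗
sku=H87: ✗
sku=H69: ✗
sku=H85: ✓ → 228
sku=H35: ✗
price_sum = 494 + 111 + 388 + 406 + 352 + 228 = 1979

1979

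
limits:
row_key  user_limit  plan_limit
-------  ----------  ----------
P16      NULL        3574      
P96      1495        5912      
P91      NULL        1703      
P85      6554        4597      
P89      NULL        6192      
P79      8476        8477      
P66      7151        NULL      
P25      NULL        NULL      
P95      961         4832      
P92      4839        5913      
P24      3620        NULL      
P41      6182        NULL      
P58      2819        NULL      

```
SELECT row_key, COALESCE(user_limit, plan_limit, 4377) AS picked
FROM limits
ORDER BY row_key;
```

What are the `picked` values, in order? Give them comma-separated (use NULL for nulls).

row_key=P16: user_limit=NULL, plan_limit=3574 → 3574
row_key=P24: user_limit=3620 → 3620
row_key=P25: user_limit=NULL, plan_limit=NULL, → literal 4377 → 4377
row_key=P41: user_limit=6182 → 6182
row_key=P58: user_limit=2819 → 2819
row_key=P66: user_limit=7151 → 7151
row_key=P79: user_limit=8476 → 8476
row_key=P85: user_limit=6554 → 6554
row_key=P89: user_limit=NULL, plan_limit=6192 → 6192
row_key=P91: user_limit=NULL, plan_limit=1703 → 1703
row_key=P92: user_limit=4839 → 4839
row_key=P95: user_limit=961 → 961
row_key=P96: user_limit=1495 → 1495

3574, 3620, 4377, 6182, 2819, 7151, 8476, 6554, 6192, 1703, 4839, 961, 1495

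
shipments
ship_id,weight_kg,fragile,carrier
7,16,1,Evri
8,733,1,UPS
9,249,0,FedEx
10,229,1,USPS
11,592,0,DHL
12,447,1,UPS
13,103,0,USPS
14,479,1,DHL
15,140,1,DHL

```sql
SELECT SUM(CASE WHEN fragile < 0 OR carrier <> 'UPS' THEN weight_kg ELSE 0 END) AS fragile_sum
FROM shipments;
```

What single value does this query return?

1808

ship_id=7: ✓ → 16
ship_id=8: ✗
ship_id=9: ✓ → 249
ship_id=10: ✓ → 229
ship_id=11: ✓ → 592
ship_id=12: ✗
ship_id=13: ✓ → 103
ship_id=14: ✓ → 479
ship_id=15: ✓ → 140
fragile_sum = 16 + 249 + 229 + 592 + 103 + 479 + 140 = 1808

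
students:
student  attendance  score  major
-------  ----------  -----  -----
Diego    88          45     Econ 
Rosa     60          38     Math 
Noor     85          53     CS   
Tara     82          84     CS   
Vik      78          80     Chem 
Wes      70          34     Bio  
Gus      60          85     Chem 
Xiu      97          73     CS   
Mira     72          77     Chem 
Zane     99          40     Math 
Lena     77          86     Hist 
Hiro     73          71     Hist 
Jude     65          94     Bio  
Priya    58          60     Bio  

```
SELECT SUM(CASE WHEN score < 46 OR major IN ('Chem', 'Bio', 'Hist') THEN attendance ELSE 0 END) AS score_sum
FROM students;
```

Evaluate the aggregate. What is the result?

student=Diego: ✓ → 88
student=Rosa: ✓ → 60
student=Noor: ✗
student=Tara: ✗
student=Vik: ✓ → 78
student=Wes: ✓ → 70
student=Gus: ✓ → 60
student=Xiu: ✗
student=Mira: ✓ → 72
student=Zane: ✓ → 99
student=Lena: ✓ → 77
student=Hiro: ✓ → 73
student=Jude: ✓ → 65
student=Priya: ✓ → 58
score_sum = 88 + 60 + 78 + 70 + 60 + 72 + 99 + 77 + 73 + 65 + 58 = 800

800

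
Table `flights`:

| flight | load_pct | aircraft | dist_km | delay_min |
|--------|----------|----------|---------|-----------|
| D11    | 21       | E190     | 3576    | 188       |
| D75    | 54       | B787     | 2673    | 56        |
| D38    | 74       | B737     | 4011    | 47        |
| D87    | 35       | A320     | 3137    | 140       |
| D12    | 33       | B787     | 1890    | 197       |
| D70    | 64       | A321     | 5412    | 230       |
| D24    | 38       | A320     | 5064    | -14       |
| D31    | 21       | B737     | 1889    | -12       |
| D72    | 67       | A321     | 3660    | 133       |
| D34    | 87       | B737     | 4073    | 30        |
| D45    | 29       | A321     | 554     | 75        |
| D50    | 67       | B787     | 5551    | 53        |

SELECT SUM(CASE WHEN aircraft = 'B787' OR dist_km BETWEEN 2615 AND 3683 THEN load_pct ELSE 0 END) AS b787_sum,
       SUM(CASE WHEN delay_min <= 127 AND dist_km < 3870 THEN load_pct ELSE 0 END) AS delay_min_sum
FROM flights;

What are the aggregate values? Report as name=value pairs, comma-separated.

[b787_sum: aircraft = 'B787' OR dist_km BETWEEN 2615 AND 3683]
flight=D11: ✓ → 21
flight=D75: ✓ → 54
flight=D38: ✗
flight=D87: ✓ → 35
flight=D12: ✓ → 33
flight=D70: ✗
flight=D24: ✗
flight=D31: ✗
flight=D72: ✓ → 67
flight=D34: ✗
flight=D45: ✗
flight=D50: ✓ → 67
b787_sum = 21 + 54 + 35 + 33 + 67 + 67 = 277
—
[delay_min_sum: delay_min <= 127 AND dist_km < 3870]
flight=D11: ✗
flight=D75: ✓ → 54
flight=D38: ✗
flight=D87: ✗
flight=D12: ✗
flight=D70: ✗
flight=D24: ✗
flight=D31: ✓ → 21
flight=D72: ✗
flight=D34: ✗
flight=D45: ✓ → 29
flight=D50: ✗
delay_min_sum = 54 + 21 + 29 = 104

b787_sum=277, delay_min_sum=104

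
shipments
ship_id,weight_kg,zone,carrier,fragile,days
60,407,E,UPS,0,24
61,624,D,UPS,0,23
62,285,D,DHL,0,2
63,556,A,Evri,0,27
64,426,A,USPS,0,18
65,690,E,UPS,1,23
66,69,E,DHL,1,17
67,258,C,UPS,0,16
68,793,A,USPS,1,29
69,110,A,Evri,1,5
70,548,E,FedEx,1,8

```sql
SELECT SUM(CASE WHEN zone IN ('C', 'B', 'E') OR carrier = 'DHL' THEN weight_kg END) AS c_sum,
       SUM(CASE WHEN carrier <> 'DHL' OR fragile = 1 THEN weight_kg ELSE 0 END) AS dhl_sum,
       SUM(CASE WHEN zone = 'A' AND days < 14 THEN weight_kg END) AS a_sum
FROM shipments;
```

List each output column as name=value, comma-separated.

c_sum=2257, dhl_sum=4481, a_sum=110

[c_sum: zone IN ('C', 'B', 'E') OR carrier = 'DHL']
ship_id=60: ✓ → 407
ship_id=61: ✗
ship_id=62: ✓ → 285
ship_id=63: ✗
ship_id=64: ✗
ship_id=65: ✓ → 690
ship_id=66: ✓ → 69
ship_id=67: ✓ → 258
ship_id=68: ✗
ship_id=69: ✗
ship_id=70: ✓ → 548
c_sum = 407 + 285 + 690 + 69 + 258 + 548 = 2257
—
[dhl_sum: carrier <> 'DHL' OR fragile = 1]
ship_id=60: ✓ → 407
ship_id=61: ✓ → 624
ship_id=62: ✗
ship_id=63: ✓ → 556
ship_id=64: ✓ → 426
ship_id=65: ✓ → 690
ship_id=66: ✓ → 69
ship_id=67: ✓ → 258
ship_id=68: ✓ → 793
ship_id=69: ✓ → 110
ship_id=70: ✓ → 548
dhl_sum = 407 + 624 + 556 + 426 + 690 + 69 + 258 + 793 + 110 + 548 = 4481
—
[a_sum: zone = 'A' AND days < 14]
ship_id=60: ✗
ship_id=61: ✗
ship_id=62: ✗
ship_id=63: ✗
ship_id=64: ✗
ship_id=65: ✗
ship_id=66: ✗
ship_id=67: ✗
ship_id=68: ✗
ship_id=69: ✓ → 110
ship_id=70: ✗
a_sum = 110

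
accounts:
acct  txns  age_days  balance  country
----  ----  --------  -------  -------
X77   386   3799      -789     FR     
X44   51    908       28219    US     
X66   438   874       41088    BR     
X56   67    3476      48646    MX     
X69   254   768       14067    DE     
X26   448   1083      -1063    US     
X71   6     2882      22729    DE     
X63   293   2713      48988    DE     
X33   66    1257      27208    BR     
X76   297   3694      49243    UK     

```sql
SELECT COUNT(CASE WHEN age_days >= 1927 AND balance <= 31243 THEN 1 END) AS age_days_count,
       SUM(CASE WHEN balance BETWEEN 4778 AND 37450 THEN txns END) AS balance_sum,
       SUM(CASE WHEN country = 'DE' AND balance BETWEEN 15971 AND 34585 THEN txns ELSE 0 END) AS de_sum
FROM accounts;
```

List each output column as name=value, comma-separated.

[age_days_count: age_days >= 1927 AND balance <= 31243]
acct=X77: ✓ → 1
acct=X44: ✗
acct=X66: ✗
acct=X56: ✗
acct=X69: ✗
acct=X26: ✗
acct=X71: ✓ → 1
acct=X63: ✗
acct=X33: ✗
acct=X76: ✗
age_days_count = COUNT(1, 1) = 2
—
[balance_sum: balance BETWEEN 4778 AND 37450]
acct=X77: ✗
acct=X44: ✓ → 51
acct=X66: ✗
acct=X56: ✗
acct=X69: ✓ → 254
acct=X26: ✗
acct=X71: ✓ → 6
acct=X63: ✗
acct=X33: ✓ → 66
acct=X76: ✗
balance_sum = 51 + 254 + 6 + 66 = 377
—
[de_sum: country = 'DE' AND balance BETWEEN 15971 AND 34585]
acct=X77: ✗
acct=X44: ✗
acct=X66: ✗
acct=X56: ✗
acct=X69: ✗
acct=X26: ✗
acct=X71: ✓ → 6
acct=X63: ✗
acct=X33: ✗
acct=X76: ✗
de_sum = 6

age_days_count=2, balance_sum=377, de_sum=6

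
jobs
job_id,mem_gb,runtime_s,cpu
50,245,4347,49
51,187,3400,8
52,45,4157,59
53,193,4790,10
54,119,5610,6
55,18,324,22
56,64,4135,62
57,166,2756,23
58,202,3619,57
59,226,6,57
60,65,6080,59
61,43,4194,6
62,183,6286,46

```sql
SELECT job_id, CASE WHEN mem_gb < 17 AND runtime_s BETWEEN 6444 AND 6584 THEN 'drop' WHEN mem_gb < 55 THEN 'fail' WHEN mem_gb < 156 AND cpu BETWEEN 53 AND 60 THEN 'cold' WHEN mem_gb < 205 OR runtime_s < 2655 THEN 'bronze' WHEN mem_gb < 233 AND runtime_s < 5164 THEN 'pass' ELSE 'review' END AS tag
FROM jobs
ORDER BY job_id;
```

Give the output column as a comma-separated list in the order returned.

job_id=50: ELSE → review
job_id=51: mem_gb < 205 OR runtime_s < 2655 → bronze
job_id=52: mem_gb < 55 → fail
job_id=53: mem_gb < 205 OR runtime_s < 2655 → bronze
job_id=54: mem_gb < 205 OR runtime_s < 2655 → bronze
job_id=55: mem_gb < 55 → fail
job_id=56: mem_gb < 205 OR runtime_s < 2655 → bronze
job_id=57: mem_gb < 205 OR runtime_s < 2655 → bronze
job_id=58: mem_gb < 205 OR runtime_s < 2655 → bronze
job_id=59: mem_gb < 205 OR runtime_s < 2655 → bronze
job_id=60: mem_gb < 156 AND cpu BETWEEN 53 AND 60 → cold
job_id=61: mem_gb < 55 → fail
job_id=62: mem_gb < 205 OR runtime_s < 2655 → bronze

review, bronze, fail, bronze, bronze, fail, bronze, bronze, bronze, bronze, cold, fail, bronze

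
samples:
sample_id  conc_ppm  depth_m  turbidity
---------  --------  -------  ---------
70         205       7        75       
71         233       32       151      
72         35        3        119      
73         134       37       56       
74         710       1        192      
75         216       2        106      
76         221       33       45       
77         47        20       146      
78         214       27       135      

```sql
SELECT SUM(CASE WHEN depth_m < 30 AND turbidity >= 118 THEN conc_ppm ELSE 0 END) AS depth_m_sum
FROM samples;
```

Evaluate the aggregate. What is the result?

sample_id=70: ✗
sample_id=71: ✗
sample_id=72: ✓ → 35
sample_id=73: ✗
sample_id=74: ✓ → 710
sample_id=75: ✗
sample_id=76: ✗
sample_id=77: ✓ → 47
sample_id=78: ✓ → 214
depth_m_sum = 35 + 710 + 47 + 214 = 1006

1006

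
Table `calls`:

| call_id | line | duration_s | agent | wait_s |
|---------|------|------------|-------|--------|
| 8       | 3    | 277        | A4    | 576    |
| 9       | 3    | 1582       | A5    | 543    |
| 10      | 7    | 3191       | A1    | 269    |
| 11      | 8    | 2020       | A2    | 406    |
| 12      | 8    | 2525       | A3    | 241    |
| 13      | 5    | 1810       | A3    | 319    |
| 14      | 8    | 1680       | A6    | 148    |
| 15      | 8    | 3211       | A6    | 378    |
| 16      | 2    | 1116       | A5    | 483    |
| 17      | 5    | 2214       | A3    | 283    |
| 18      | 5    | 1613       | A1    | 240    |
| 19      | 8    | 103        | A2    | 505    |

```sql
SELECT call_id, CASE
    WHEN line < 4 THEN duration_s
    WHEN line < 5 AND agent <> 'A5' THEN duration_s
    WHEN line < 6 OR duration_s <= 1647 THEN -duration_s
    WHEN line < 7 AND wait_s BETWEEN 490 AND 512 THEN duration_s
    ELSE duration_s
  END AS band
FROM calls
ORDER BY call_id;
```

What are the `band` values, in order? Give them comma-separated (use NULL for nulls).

call_id=8: line < 4 → 277
call_id=9: line < 4 → 1582
call_id=10: ELSE → 3191
call_id=11: ELSE → 2020
call_id=12: ELSE → 2525
call_id=13: line < 6 OR duration_s <= 1647 → -1810
call_id=14: ELSE → 1680
call_id=15: ELSE → 3211
call_id=16: line < 4 → 1116
call_id=17: line < 6 OR duration_s <= 1647 → -2214
call_id=18: line < 6 OR duration_s <= 1647 → -1613
call_id=19: line < 6 OR duration_s <= 1647 → -103

277, 1582, 3191, 2020, 2525, -1810, 1680, 3211, 1116, -2214, -1613, -103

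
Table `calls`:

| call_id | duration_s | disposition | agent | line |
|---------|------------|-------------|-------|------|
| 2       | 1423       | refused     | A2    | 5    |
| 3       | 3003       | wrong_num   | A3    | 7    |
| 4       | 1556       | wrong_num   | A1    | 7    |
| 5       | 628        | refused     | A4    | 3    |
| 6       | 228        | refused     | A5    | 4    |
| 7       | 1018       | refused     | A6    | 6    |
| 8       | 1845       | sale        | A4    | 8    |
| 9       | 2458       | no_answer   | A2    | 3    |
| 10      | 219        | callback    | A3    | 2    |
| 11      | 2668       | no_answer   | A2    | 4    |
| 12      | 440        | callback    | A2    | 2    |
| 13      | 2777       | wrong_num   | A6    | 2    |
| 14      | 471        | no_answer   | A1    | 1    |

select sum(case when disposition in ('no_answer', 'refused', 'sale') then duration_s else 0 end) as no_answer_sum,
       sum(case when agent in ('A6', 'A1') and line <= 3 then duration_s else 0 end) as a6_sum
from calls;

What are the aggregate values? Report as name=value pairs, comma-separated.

[no_answer_sum: disposition in ('no_answer', 'refused', 'sale')]
call_id=2: ✓ → 1423
call_id=3: ✗
call_id=4: ✗
call_id=5: ✓ → 628
call_id=6: ✓ → 228
call_id=7: ✓ → 1018
call_id=8: ✓ → 1845
call_id=9: ✓ → 2458
call_id=10: ✗
call_id=11: ✓ → 2668
call_id=12: ✗
call_id=13: ✗
call_id=14: ✓ → 471
no_answer_sum = 1423 + 628 + 228 + 1018 + 1845 + 2458 + 2668 + 471 = 10739
—
[a6_sum: agent in ('A6', 'A1') and line <= 3]
call_id=2: ✗
call_id=3: ✗
call_id=4: ✗
call_id=5: ✗
call_id=6: ✗
call_id=7: ✗
call_id=8: ✗
call_id=9: ✗
call_id=10: ✗
call_id=11: ✗
call_id=12: ✗
call_id=13: ✓ → 2777
call_id=14: ✓ → 471
a6_sum = 2777 + 471 = 3248

no_answer_sum=10739, a6_sum=3248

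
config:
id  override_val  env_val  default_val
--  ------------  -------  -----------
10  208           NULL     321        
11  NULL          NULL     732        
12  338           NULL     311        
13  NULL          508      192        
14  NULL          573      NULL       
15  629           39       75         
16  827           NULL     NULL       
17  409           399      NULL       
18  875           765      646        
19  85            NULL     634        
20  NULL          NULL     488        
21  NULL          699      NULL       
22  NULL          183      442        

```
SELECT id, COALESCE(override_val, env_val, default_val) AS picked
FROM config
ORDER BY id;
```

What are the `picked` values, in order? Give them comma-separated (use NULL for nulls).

id=10: override_val=208 → 208
id=11: override_val=NULL, env_val=NULL, default_val=732 → 732
id=12: override_val=338 → 338
id=13: override_val=NULL, env_val=508 → 508
id=14: override_val=NULL, env_val=573 → 573
id=15: override_val=629 → 629
id=16: override_val=827 → 827
id=17: override_val=409 → 409
id=18: override_val=875 → 875
id=19: override_val=85 → 85
id=20: override_val=NULL, env_val=NULL, default_val=488 → 488
id=21: override_val=NULL, env_val=699 → 699
id=22: override_val=NULL, env_val=183 → 183

208, 732, 338, 508, 573, 629, 827, 409, 875, 85, 488, 699, 183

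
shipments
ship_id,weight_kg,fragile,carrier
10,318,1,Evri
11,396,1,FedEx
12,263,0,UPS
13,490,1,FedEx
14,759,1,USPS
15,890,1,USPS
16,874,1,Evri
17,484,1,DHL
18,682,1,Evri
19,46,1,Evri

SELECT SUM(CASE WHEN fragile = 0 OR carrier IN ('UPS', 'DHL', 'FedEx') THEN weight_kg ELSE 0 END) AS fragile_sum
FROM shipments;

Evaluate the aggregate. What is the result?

ship_id=10: ✗
ship_id=11: ✓ → 396
ship_id=12: ✓ → 263
ship_id=13: ✓ → 490
ship_id=14: ✗
ship_id=15: ✗
ship_id=16: ✗
ship_id=17: ✓ → 484
ship_id=18: ✗
ship_id=19: ✗
fragile_sum = 396 + 263 + 490 + 484 = 1633

1633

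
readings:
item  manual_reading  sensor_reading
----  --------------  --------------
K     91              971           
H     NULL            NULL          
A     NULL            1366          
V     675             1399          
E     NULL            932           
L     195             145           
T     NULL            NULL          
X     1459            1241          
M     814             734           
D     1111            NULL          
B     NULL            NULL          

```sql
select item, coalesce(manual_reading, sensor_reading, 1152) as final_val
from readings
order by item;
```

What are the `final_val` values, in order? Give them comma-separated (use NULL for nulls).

1366, 1152, 1111, 932, 1152, 91, 195, 814, 1152, 675, 1459

item=A: manual_reading=NULL, sensor_reading=1366 → 1366
item=B: manual_reading=NULL, sensor_reading=NULL, → literal 1152 → 1152
item=D: manual_reading=1111 → 1111
item=E: manual_reading=NULL, sensor_reading=932 → 932
item=H: manual_reading=NULL, sensor_reading=NULL, → literal 1152 → 1152
item=K: manual_reading=91 → 91
item=L: manual_reading=195 → 195
item=M: manual_reading=814 → 814
item=T: manual_reading=NULL, sensor_reading=NULL, → literal 1152 → 1152
item=V: manual_reading=675 → 675
item=X: manual_reading=1459 → 1459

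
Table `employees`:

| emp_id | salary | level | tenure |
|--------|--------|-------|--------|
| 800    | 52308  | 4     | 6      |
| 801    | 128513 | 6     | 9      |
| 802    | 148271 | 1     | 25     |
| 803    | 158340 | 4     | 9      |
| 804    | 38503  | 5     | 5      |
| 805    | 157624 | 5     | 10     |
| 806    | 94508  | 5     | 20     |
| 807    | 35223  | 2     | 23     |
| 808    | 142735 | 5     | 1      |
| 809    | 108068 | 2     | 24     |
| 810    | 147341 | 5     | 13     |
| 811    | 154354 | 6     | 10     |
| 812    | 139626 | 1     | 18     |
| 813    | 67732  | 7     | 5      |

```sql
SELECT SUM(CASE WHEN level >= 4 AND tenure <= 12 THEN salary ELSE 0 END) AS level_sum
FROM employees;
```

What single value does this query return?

900109

emp_id=800: ✓ → 52308
emp_id=801: ✓ → 128513
emp_id=802: ✗
emp_id=803: ✓ → 158340
emp_id=804: ✓ → 38503
emp_id=805: ✓ → 157624
emp_id=806: ✗
emp_id=807: ✗
emp_id=808: ✓ → 142735
emp_id=809: ✗
emp_id=810: ✗
emp_id=811: ✓ → 154354
emp_id=812: ✗
emp_id=813: ✓ → 67732
level_sum = 52308 + 128513 + 158340 + 38503 + 157624 + 142735 + 154354 + 67732 = 900109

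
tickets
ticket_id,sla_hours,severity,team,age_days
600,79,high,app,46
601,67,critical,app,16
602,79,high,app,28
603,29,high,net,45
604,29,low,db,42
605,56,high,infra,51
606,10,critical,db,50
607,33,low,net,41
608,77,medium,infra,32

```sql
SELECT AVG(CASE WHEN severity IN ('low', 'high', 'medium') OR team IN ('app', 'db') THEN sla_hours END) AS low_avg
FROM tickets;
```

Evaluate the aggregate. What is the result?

51

ticket_id=600: ✓ → 79
ticket_id=601: ✓ → 67
ticket_id=602: ✓ → 79
ticket_id=603: ✓ → 29
ticket_id=604: ✓ → 29
ticket_id=605: ✓ → 56
ticket_id=606: ✓ → 10
ticket_id=607: ✓ → 33
ticket_id=608: ✓ → 77
low_avg = (79 + 67 + 79 + 29 + 29 + 56 + 10 + 33 + 77) / 9 = 51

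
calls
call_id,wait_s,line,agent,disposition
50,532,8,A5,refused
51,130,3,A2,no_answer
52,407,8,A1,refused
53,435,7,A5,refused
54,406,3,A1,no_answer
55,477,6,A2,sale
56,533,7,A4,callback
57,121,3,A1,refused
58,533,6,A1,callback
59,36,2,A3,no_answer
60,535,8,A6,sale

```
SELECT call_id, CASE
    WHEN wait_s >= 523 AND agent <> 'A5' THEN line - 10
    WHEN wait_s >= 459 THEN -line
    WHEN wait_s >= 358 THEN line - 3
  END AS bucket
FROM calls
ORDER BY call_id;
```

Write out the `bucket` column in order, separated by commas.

call_id=50: wait_s >= 459 → -8
call_id=51: (no match → NULL) → NULL
call_id=52: wait_s >= 358 → 5
call_id=53: wait_s >= 358 → 4
call_id=54: wait_s >= 358 → 0
call_id=55: wait_s >= 459 → -6
call_id=56: wait_s >= 523 AND agent <> 'A5' → -3
call_id=57: (no match → NULL) → NULL
call_id=58: wait_s >= 523 AND agent <> 'A5' → -4
call_id=59: (no match → NULL) → NULL
call_id=60: wait_s >= 523 AND agent <> 'A5' → -2

-8, NULL, 5, 4, 0, -6, -3, NULL, -4, NULL, -2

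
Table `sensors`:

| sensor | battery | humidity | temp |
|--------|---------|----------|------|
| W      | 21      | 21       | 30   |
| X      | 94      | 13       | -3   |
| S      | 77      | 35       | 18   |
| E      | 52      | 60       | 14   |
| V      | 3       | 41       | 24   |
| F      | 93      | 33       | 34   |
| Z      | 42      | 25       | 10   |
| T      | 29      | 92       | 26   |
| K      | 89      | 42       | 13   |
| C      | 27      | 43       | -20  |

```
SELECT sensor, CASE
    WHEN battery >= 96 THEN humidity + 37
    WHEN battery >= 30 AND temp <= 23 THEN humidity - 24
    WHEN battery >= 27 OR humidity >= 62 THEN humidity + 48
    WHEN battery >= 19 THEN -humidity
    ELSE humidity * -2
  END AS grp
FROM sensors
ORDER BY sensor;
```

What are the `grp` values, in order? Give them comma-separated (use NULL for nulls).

sensor=C: battery >= 27 OR humidity >= 62 → 91
sensor=E: battery >= 30 AND temp <= 23 → 36
sensor=F: battery >= 27 OR humidity >= 62 → 81
sensor=K: battery >= 30 AND temp <= 23 → 18
sensor=S: battery >= 30 AND temp <= 23 → 11
sensor=T: battery >= 27 OR humidity >= 62 → 140
sensor=V: ELSE → -82
sensor=W: battery >= 19 → -21
sensor=X: battery >= 30 AND temp <= 23 → -11
sensor=Z: battery >= 30 AND temp <= 23 → 1

91, 36, 81, 18, 11, 140, -82, -21, -11, 1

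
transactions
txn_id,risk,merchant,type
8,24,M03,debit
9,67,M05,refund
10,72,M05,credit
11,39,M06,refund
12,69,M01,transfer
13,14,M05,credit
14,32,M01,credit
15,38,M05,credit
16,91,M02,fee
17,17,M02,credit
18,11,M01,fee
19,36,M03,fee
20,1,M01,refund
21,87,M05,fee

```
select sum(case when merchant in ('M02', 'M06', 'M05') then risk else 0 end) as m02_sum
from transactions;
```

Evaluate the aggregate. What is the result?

txn_id=8: ✗
txn_id=9: ✓ → 67
txn_id=10: ✓ → 72
txn_id=11: ✓ → 39
txn_id=12: ✗
txn_id=13: ✓ → 14
txn_id=14: ✗
txn_id=15: ✓ → 38
txn_id=16: ✓ → 91
txn_id=17: ✓ → 17
txn_id=18: ✗
txn_id=19: ✗
txn_id=20: ✗
txn_id=21: ✓ → 87
m02_sum = 67 + 72 + 39 + 14 + 38 + 91 + 17 + 87 = 425

425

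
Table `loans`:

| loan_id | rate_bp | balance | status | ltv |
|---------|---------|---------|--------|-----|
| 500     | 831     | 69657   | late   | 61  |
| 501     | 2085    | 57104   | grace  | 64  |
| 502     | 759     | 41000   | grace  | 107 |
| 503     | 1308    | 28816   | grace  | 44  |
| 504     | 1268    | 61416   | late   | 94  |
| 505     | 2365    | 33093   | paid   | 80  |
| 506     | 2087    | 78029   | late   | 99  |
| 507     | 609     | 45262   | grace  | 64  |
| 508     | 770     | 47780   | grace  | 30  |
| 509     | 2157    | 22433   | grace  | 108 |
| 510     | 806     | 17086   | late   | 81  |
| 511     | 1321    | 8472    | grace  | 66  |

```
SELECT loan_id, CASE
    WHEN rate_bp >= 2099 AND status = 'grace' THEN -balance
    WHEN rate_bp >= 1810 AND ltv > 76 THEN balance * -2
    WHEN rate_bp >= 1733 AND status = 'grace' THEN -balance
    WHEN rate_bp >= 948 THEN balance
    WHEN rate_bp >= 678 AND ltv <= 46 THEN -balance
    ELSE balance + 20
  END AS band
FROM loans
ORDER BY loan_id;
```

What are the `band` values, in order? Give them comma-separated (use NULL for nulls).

loan_id=500: ELSE → 69677
loan_id=501: rate_bp >= 1733 AND status = 'grace' → -57104
loan_id=502: ELSE → 41020
loan_id=503: rate_bp >= 948 → 28816
loan_id=504: rate_bp >= 948 → 61416
loan_id=505: rate_bp >= 1810 AND ltv > 76 → -66186
loan_id=506: rate_bp >= 1810 AND ltv > 76 → -156058
loan_id=507: ELSE → 45282
loan_id=508: rate_bp >= 678 AND ltv <= 46 → -47780
loan_id=509: rate_bp >= 2099 AND status = 'grace' → -22433
loan_id=510: ELSE → 17106
loan_id=511: rate_bp >= 948 → 8472

69677, -57104, 41020, 28816, 61416, -66186, -156058, 45282, -47780, -22433, 17106, 8472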